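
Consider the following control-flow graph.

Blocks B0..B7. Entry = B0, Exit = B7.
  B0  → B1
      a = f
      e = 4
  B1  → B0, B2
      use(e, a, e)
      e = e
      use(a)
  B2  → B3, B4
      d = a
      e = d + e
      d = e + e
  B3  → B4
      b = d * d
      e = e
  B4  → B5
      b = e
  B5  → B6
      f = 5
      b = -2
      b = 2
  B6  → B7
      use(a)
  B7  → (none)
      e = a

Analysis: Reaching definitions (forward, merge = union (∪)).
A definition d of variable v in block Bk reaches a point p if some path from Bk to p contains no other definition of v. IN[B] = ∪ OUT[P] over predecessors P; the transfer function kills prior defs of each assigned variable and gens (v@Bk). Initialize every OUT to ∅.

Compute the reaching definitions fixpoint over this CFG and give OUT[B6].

Per-block solution:
  B0: | IN={a@B0, e@B1} | OUT={a@B0, e@B0}
  B1: | IN={a@B0, e@B0} | OUT={a@B0, e@B1}
  B2: | IN={a@B0, e@B1} | OUT={a@B0, d@B2, e@B2}
  B3: | IN={a@B0, d@B2, e@B2} | OUT={a@B0, b@B3, d@B2, e@B3}
  B4: | IN={a@B0, b@B3, d@B2, e@B2, e@B3} | OUT={a@B0, b@B4, d@B2, e@B2, e@B3}
  B5: | IN={a@B0, b@B4, d@B2, e@B2, e@B3} | OUT={a@B0, b@B5, d@B2, e@B2, e@B3, f@B5}
  B6: | IN={a@B0, b@B5, d@B2, e@B2, e@B3, f@B5} | OUT={a@B0, b@B5, d@B2, e@B2, e@B3, f@B5}
  B7: | IN={a@B0, b@B5, d@B2, e@B2, e@B3, f@B5} | OUT={a@B0, b@B5, d@B2, e@B7, f@B5}

Merge at B6: IN[B6] = OUT[B5] = {a@B0, b@B5, d@B2, e@B2, e@B3, f@B5}
Applying B6's transfer function to that IN value gives OUT[B6] (row B6 above).

Answer: {a@B0, b@B5, d@B2, e@B2, e@B3, f@B5}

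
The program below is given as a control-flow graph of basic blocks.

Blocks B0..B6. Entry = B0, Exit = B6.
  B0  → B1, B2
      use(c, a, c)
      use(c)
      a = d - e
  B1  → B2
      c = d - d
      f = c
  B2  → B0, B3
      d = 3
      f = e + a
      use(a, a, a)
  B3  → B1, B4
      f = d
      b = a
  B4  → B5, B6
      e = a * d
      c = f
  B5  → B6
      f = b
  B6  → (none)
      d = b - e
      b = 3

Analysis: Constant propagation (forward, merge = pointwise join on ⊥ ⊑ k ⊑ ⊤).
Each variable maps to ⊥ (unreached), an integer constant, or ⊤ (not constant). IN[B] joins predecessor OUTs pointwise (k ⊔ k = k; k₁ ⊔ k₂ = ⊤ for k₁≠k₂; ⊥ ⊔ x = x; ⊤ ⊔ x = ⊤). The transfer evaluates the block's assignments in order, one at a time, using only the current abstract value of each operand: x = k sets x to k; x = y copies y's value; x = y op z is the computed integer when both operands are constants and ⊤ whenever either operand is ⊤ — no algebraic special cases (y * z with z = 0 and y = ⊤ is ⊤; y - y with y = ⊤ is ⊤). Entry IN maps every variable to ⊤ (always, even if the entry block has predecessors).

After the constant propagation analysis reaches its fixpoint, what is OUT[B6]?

Answer: {a: ⊤, b: 3, c: 3, d: ⊤, e: ⊤, f: ⊤}

Derivation:
Converged values:
  B0:  IN=(all ⊤)  OUT=(all ⊤)
  B1:  IN=(all ⊤)  OUT=(all ⊤)
  B2:  IN=(all ⊤)  OUT={d:3; rest ⊤}
  B3:  IN={d:3; rest ⊤}  OUT={d:3, f:3; rest ⊤}
  B4:  IN={d:3, f:3; rest ⊤}  OUT={c:3, d:3, f:3; rest ⊤}
  B5:  IN={c:3, d:3, f:3; rest ⊤}  OUT={c:3, d:3; rest ⊤}
  B6:  IN={c:3, d:3; rest ⊤}  OUT={b:3, c:3; rest ⊤}

Merge at B6: IN[B6] = OUT[B4] ⊔ OUT[B5] = {a: ⊤, b: ⊤, c: 3, d: 3, e: ⊤, f: ⊤}
Applying B6's transfer function to that IN value gives OUT[B6] (row B6 above).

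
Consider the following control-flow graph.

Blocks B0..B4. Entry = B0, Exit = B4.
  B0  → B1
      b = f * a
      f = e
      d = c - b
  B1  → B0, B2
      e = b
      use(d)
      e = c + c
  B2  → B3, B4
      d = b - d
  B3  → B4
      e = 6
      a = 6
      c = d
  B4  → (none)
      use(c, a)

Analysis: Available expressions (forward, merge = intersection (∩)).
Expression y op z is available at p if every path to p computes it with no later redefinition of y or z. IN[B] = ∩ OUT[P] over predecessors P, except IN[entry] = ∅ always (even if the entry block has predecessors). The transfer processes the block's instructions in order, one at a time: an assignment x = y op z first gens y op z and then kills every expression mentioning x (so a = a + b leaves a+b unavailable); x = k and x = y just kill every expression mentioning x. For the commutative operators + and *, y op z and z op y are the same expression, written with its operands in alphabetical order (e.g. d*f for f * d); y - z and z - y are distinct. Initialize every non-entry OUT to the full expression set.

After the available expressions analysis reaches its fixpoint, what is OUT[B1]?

Converged values:
  B0:   IN={}   OUT={c-b}
  B1:   IN={c-b}   OUT={c+c, c-b}
  B2:   IN={c+c, c-b}   OUT={c+c, c-b}
  B3:   IN={c+c, c-b}   OUT={}
  B4:   IN={}   OUT={}

Merge at B1: IN[B1] = OUT[B0] = {c-b}
Applying B1's transfer function to that IN value gives OUT[B1] (row B1 above).

Answer: {c+c, c-b}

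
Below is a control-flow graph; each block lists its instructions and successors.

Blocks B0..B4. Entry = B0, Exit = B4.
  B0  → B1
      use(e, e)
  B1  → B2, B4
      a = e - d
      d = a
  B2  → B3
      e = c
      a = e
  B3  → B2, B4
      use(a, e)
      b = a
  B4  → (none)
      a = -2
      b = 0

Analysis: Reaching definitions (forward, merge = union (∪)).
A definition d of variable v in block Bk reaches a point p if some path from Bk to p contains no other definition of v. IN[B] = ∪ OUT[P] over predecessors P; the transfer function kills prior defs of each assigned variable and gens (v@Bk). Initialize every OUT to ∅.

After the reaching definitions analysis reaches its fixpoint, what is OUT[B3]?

Fixpoint table:
  B0:  IN={}  OUT={}
  B1:  IN={}  OUT={a@B1, d@B1}
  B2:  IN={a@B1, a@B2, b@B3, d@B1, e@B2}  OUT={a@B2, b@B3, d@B1, e@B2}
  B3:  IN={a@B2, b@B3, d@B1, e@B2}  OUT={a@B2, b@B3, d@B1, e@B2}
  B4:  IN={a@B1, a@B2, b@B3, d@B1, e@B2}  OUT={a@B4, b@B4, d@B1, e@B2}

Merge at B3: IN[B3] = OUT[B2] = {a@B2, b@B3, d@B1, e@B2}
Applying B3's transfer function to that IN value gives OUT[B3] (row B3 above).

Answer: {a@B2, b@B3, d@B1, e@B2}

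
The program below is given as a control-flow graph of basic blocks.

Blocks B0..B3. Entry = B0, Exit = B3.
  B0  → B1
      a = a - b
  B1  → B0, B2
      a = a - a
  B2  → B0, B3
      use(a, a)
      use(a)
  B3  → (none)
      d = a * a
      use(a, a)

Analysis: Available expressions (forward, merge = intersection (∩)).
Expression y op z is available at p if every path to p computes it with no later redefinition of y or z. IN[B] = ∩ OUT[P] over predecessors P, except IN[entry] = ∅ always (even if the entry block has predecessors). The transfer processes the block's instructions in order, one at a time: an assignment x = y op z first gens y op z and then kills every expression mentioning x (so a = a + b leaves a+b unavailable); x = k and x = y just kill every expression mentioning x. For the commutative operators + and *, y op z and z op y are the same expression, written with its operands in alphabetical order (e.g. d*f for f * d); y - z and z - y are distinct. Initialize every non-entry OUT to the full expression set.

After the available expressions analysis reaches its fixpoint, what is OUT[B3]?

Answer: {a*a}

Trace:
Per-block solution:
  B0: | IN={} | OUT={}
  B1: | IN={} | OUT={}
  B2: | IN={} | OUT={}
  B3: | IN={} | OUT={a*a}

Merge at B3: IN[B3] = OUT[B2] = {}
Applying B3's transfer function to that IN value gives OUT[B3] (row B3 above).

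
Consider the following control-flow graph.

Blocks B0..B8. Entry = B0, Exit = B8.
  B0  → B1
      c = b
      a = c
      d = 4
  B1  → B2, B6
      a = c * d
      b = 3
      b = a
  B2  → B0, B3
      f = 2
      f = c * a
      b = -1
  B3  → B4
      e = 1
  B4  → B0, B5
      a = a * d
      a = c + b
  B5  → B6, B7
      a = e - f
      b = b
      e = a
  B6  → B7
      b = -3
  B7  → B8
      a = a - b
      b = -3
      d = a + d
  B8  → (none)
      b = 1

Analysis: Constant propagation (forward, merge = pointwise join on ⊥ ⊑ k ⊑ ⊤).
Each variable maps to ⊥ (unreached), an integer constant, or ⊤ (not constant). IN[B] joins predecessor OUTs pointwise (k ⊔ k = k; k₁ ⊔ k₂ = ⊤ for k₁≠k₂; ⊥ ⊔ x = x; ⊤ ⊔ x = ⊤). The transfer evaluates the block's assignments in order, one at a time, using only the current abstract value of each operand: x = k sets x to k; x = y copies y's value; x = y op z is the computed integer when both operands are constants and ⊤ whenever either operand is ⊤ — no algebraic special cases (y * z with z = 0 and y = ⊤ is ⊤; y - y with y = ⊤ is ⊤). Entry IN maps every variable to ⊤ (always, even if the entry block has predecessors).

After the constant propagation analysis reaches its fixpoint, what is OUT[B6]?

Converged values:
  B0:  IN=(all ⊤)  OUT={d:4; rest ⊤}
  B1:  IN={d:4; rest ⊤}  OUT={d:4; rest ⊤}
  B2:  IN={d:4; rest ⊤}  OUT={b:-1, d:4; rest ⊤}
  B3:  IN={b:-1, d:4; rest ⊤}  OUT={b:-1, d:4, e:1; rest ⊤}
  B4:  IN={b:-1, d:4, e:1; rest ⊤}  OUT={b:-1, d:4, e:1; rest ⊤}
  B5:  IN={b:-1, d:4, e:1; rest ⊤}  OUT={b:-1, d:4; rest ⊤}
  B6:  IN={d:4; rest ⊤}  OUT={b:-3, d:4; rest ⊤}
  B7:  IN={d:4; rest ⊤}  OUT={b:-3; rest ⊤}
  B8:  IN={b:-3; rest ⊤}  OUT={b:1; rest ⊤}

Merge at B6: IN[B6] = OUT[B1] ⊔ OUT[B5] = {a: ⊤, b: ⊤, c: ⊤, d: 4, e: ⊤, f: ⊤}
Applying B6's transfer function to that IN value gives OUT[B6] (row B6 above).

Answer: {a: ⊤, b: -3, c: ⊤, d: 4, e: ⊤, f: ⊤}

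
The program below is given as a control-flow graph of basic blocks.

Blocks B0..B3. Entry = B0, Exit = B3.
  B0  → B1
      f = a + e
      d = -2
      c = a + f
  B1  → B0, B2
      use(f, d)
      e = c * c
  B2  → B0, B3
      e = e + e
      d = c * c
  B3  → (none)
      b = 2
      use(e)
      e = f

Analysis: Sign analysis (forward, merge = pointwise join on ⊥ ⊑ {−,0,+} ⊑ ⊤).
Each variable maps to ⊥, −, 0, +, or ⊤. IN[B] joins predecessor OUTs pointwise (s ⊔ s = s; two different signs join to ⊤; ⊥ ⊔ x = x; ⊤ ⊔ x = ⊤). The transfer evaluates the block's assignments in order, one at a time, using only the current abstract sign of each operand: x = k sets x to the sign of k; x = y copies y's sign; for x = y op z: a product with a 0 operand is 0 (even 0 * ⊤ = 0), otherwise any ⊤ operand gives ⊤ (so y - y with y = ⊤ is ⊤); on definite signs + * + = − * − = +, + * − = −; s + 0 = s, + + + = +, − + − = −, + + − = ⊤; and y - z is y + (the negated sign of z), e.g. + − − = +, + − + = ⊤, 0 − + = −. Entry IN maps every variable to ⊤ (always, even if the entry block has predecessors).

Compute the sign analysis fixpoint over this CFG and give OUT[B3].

Answer: {a: ⊤, b: +, c: ⊤, d: ⊤, e: ⊤, f: ⊤}

Derivation:
Converged values:
  B0: | IN=(all ⊤) | OUT={d:-; rest ⊤}
  B1: | IN={d:-; rest ⊤} | OUT={d:-; rest ⊤}
  B2: | IN={d:-; rest ⊤} | OUT=(all ⊤)
  B3: | IN=(all ⊤) | OUT={b:+; rest ⊤}

Merge at B3: IN[B3] = OUT[B2] = {a: ⊤, b: ⊤, c: ⊤, d: ⊤, e: ⊤, f: ⊤}
Applying B3's transfer function to that IN value gives OUT[B3] (row B3 above).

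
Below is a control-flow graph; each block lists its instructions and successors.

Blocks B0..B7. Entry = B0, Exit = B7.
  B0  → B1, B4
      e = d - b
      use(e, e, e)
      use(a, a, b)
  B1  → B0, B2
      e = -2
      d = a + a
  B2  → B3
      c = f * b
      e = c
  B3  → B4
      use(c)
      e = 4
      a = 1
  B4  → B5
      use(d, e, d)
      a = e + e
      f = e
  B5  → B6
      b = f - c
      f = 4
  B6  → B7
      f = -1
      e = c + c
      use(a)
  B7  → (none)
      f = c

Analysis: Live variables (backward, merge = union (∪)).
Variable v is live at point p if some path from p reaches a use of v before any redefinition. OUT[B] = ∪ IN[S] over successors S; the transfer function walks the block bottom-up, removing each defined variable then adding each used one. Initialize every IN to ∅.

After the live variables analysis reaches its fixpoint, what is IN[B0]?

Answer: {a, b, c, d, f}

Trace:
Converged values:
  B0:  IN={a, b, c, d, f}  OUT={a, b, c, d, e, f}
  B1:  IN={a, b, c, f}  OUT={a, b, c, d, f}
  B2:  IN={b, d, f}  OUT={c, d}
  B3:  IN={c, d}  OUT={c, d, e}
  B4:  IN={c, d, e}  OUT={a, c, f}
  B5:  IN={a, c, f}  OUT={a, c}
  B6:  IN={a, c}  OUT={c}
  B7:  IN={c}  OUT={}

Merge at B0: OUT[B0] = IN[B1] ⊔ IN[B4] = {a, b, c, d, e, f}
Applying B0's transfer function to that OUT value gives IN[B0] (row B0 above).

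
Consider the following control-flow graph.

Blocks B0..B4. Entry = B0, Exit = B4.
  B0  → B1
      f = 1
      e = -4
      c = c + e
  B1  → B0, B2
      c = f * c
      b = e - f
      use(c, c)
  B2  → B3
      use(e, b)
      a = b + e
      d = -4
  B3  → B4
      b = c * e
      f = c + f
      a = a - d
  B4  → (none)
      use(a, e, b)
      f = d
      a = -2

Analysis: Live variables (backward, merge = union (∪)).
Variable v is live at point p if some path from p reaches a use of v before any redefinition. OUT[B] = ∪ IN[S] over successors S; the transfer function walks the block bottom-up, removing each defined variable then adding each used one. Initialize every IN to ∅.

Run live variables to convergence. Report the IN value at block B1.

Converged values:
  B0: | IN={c} | OUT={c, e, f}
  B1: | IN={c, e, f} | OUT={b, c, e, f}
  B2: | IN={b, c, e, f} | OUT={a, c, d, e, f}
  B3: | IN={a, c, d, e, f} | OUT={a, b, d, e}
  B4: | IN={a, b, d, e} | OUT={}

Merge at B1: OUT[B1] = IN[B0] ⊔ IN[B2] = {b, c, e, f}
Applying B1's transfer function to that OUT value gives IN[B1] (row B1 above).

Answer: {c, e, f}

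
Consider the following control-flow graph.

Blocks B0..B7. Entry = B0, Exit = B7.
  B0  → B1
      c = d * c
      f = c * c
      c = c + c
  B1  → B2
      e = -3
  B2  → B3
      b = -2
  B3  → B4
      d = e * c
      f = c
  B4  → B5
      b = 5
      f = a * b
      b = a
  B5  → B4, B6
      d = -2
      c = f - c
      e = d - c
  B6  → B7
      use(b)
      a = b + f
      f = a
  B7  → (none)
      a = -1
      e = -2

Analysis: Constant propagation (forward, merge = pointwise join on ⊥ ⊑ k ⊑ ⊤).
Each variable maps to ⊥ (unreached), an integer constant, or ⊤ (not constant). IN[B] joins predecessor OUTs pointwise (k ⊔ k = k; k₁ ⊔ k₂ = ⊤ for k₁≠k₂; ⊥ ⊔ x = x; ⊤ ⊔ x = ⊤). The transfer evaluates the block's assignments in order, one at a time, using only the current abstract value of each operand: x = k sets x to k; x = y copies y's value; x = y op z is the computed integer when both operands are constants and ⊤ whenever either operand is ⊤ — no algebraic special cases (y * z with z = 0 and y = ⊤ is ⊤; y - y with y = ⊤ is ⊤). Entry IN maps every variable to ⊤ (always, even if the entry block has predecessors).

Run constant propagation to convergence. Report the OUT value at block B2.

Converged values:
  B0: | IN=(all ⊤) | OUT=(all ⊤)
  B1: | IN=(all ⊤) | OUT={e:-3; rest ⊤}
  B2: | IN={e:-3; rest ⊤} | OUT={b:-2, e:-3; rest ⊤}
  B3: | IN={b:-2, e:-3; rest ⊤} | OUT={b:-2, e:-3; rest ⊤}
  B4: | IN=(all ⊤) | OUT=(all ⊤)
  B5: | IN=(all ⊤) | OUT={d:-2; rest ⊤}
  B6: | IN={d:-2; rest ⊤} | OUT={d:-2; rest ⊤}
  B7: | IN={d:-2; rest ⊤} | OUT={a:-1, d:-2, e:-2; rest ⊤}

Merge at B2: IN[B2] = OUT[B1] = {a: ⊤, b: ⊤, c: ⊤, d: ⊤, e: -3, f: ⊤}
Applying B2's transfer function to that IN value gives OUT[B2] (row B2 above).

Answer: {a: ⊤, b: -2, c: ⊤, d: ⊤, e: -3, f: ⊤}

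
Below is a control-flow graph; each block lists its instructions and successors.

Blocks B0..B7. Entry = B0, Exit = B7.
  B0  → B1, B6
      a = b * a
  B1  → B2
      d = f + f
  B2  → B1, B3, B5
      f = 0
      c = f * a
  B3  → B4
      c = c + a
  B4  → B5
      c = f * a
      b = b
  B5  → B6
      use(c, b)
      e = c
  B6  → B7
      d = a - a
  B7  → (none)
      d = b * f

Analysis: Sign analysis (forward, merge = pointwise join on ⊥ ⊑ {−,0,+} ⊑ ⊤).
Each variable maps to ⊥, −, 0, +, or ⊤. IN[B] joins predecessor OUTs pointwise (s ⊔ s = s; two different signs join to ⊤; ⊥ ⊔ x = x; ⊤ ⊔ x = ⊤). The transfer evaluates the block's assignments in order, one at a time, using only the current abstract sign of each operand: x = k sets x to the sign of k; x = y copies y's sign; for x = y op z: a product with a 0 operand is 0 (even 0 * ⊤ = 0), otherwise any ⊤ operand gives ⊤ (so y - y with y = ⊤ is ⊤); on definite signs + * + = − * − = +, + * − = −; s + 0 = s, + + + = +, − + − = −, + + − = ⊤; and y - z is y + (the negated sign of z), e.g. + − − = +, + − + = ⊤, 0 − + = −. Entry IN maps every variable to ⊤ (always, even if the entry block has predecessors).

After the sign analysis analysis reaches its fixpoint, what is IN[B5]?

Answer: {a: ⊤, b: ⊤, c: 0, d: ⊤, e: ⊤, f: 0}

Trace:
Fixpoint table:
  B0:  IN=(all ⊤)  OUT=(all ⊤)
  B1:  IN=(all ⊤)  OUT=(all ⊤)
  B2:  IN=(all ⊤)  OUT={c:0, f:0; rest ⊤}
  B3:  IN={c:0, f:0; rest ⊤}  OUT={f:0; rest ⊤}
  B4:  IN={f:0; rest ⊤}  OUT={c:0, f:0; rest ⊤}
  B5:  IN={c:0, f:0; rest ⊤}  OUT={c:0, e:0, f:0; rest ⊤}
  B6:  IN=(all ⊤)  OUT=(all ⊤)
  B7:  IN=(all ⊤)  OUT=(all ⊤)

Merge at B5: IN[B5] = OUT[B2] ⊔ OUT[B4] = {a: ⊤, b: ⊤, c: 0, d: ⊤, e: ⊤, f: 0}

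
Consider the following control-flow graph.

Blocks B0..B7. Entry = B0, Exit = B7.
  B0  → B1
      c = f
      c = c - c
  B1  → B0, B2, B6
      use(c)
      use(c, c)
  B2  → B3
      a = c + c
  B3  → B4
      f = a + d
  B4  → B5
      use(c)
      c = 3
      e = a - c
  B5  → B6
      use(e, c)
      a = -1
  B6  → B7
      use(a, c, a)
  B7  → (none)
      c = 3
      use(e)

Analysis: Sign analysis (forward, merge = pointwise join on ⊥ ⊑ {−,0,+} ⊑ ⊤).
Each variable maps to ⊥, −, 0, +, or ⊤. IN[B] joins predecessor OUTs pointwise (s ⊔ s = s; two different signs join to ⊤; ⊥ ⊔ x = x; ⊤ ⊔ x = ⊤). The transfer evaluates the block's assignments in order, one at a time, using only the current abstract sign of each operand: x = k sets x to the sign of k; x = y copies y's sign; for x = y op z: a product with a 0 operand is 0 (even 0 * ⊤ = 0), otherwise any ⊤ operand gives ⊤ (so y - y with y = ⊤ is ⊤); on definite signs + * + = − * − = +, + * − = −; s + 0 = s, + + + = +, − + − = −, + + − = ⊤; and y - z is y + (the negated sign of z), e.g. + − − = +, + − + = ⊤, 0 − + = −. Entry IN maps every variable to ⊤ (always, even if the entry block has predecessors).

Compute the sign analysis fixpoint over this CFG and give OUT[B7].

Per-block solution:
  B0: | IN=(all ⊤) | OUT=(all ⊤)
  B1: | IN=(all ⊤) | OUT=(all ⊤)
  B2: | IN=(all ⊤) | OUT=(all ⊤)
  B3: | IN=(all ⊤) | OUT=(all ⊤)
  B4: | IN=(all ⊤) | OUT={c:+; rest ⊤}
  B5: | IN={c:+; rest ⊤} | OUT={a:-, c:+; rest ⊤}
  B6: | IN=(all ⊤) | OUT=(all ⊤)
  B7: | IN=(all ⊤) | OUT={c:+; rest ⊤}

Merge at B7: IN[B7] = OUT[B6] = {a: ⊤, b: ⊤, c: ⊤, d: ⊤, e: ⊤, f: ⊤}
Applying B7's transfer function to that IN value gives OUT[B7] (row B7 above).

Answer: {a: ⊤, b: ⊤, c: +, d: ⊤, e: ⊤, f: ⊤}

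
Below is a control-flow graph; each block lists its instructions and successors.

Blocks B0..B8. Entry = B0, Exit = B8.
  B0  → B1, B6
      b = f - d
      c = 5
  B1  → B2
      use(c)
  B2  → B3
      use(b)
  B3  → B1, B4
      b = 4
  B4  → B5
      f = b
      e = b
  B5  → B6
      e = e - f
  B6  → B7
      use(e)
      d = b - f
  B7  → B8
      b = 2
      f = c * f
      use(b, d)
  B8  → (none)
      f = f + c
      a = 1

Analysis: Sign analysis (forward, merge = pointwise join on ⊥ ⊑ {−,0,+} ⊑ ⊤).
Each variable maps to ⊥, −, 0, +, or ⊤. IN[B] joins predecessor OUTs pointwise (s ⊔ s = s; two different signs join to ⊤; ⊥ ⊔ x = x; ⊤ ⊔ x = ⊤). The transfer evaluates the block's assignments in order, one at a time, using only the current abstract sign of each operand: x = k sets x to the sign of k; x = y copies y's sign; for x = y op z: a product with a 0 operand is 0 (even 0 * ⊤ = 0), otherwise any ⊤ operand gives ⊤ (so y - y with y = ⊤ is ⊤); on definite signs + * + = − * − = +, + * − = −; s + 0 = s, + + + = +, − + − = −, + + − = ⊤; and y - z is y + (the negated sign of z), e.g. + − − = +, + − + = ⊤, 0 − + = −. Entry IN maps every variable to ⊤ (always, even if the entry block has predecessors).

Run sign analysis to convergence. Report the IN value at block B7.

Per-block solution:
  B0:   IN=(all ⊤)   OUT={c:+; rest ⊤}
  B1:   IN={c:+; rest ⊤}   OUT={c:+; rest ⊤}
  B2:   IN={c:+; rest ⊤}   OUT={c:+; rest ⊤}
  B3:   IN={c:+; rest ⊤}   OUT={b:+, c:+; rest ⊤}
  B4:   IN={b:+, c:+; rest ⊤}   OUT={b:+, c:+, e:+, f:+; rest ⊤}
  B5:   IN={b:+, c:+, e:+, f:+; rest ⊤}   OUT={b:+, c:+, f:+; rest ⊤}
  B6:   IN={c:+; rest ⊤}   OUT={c:+; rest ⊤}
  B7:   IN={c:+; rest ⊤}   OUT={b:+, c:+; rest ⊤}
  B8:   IN={b:+, c:+; rest ⊤}   OUT={a:+, b:+, c:+; rest ⊤}

Merge at B7: IN[B7] = OUT[B6] = {a: ⊤, b: ⊤, c: +, d: ⊤, e: ⊤, f: ⊤}

Answer: {a: ⊤, b: ⊤, c: +, d: ⊤, e: ⊤, f: ⊤}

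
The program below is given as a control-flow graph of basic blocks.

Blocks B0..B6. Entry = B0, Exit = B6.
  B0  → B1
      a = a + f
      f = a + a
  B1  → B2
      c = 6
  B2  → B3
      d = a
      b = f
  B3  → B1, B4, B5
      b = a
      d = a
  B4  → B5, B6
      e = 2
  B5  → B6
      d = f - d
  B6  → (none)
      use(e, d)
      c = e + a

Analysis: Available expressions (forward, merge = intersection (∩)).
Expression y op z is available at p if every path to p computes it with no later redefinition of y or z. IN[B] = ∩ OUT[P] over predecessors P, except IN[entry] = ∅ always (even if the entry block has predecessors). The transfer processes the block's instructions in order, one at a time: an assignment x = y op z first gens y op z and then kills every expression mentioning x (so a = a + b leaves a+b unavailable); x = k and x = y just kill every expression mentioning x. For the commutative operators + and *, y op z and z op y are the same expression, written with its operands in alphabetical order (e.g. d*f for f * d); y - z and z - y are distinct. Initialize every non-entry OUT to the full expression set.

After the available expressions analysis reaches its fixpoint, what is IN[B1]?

Converged values:
  B0:  IN={}  OUT={a+a}
  B1:  IN={a+a}  OUT={a+a}
  B2:  IN={a+a}  OUT={a+a}
  B3:  IN={a+a}  OUT={a+a}
  B4:  IN={a+a}  OUT={a+a}
  B5:  IN={a+a}  OUT={a+a}
  B6:  IN={a+a}  OUT={a+a, a+e}

Merge at B1: IN[B1] = OUT[B0] ∩ OUT[B3] = {a+a}

Answer: {a+a}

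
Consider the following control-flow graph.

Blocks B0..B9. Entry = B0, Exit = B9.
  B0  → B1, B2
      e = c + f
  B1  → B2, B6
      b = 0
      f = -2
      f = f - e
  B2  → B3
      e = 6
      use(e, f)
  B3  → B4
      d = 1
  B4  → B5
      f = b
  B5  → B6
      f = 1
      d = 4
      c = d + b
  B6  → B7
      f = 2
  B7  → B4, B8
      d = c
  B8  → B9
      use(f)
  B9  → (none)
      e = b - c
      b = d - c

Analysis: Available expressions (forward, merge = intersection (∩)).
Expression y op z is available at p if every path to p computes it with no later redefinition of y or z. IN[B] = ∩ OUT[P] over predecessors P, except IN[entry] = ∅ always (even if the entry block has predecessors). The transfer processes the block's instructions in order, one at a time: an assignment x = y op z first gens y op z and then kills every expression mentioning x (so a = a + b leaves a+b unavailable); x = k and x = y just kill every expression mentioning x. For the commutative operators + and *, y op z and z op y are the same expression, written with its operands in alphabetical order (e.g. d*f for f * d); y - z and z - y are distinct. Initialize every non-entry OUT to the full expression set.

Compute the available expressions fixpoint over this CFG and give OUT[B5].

Converged values:
  B0:   IN={}   OUT={c+f}
  B1:   IN={c+f}   OUT={}
  B2:   IN={}   OUT={}
  B3:   IN={}   OUT={}
  B4:   IN={}   OUT={}
  B5:   IN={}   OUT={b+d}
  B6:   IN={}   OUT={}
  B7:   IN={}   OUT={}
  B8:   IN={}   OUT={}
  B9:   IN={}   OUT={d-c}

Merge at B5: IN[B5] = OUT[B4] = {}
Applying B5's transfer function to that IN value gives OUT[B5] (row B5 above).

Answer: {b+d}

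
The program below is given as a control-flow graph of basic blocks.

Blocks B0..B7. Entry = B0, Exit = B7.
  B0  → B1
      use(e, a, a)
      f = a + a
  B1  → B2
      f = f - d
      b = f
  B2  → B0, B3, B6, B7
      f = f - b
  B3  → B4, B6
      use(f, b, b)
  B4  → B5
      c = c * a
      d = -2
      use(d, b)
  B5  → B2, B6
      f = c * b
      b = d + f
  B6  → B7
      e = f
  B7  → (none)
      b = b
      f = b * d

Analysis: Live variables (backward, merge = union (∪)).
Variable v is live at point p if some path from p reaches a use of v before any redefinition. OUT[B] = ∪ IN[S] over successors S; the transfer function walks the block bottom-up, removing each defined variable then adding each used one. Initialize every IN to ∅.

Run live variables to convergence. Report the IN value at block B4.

Answer: {a, b, c, e}

Working:
Per-block solution:
  B0:  IN={a, c, d, e}  OUT={a, c, d, e, f}
  B1:  IN={a, c, d, e, f}  OUT={a, b, c, d, e, f}
  B2:  IN={a, b, c, d, e, f}  OUT={a, b, c, d, e, f}
  B3:  IN={a, b, c, d, e, f}  OUT={a, b, c, d, e, f}
  B4:  IN={a, b, c, e}  OUT={a, b, c, d, e}
  B5:  IN={a, b, c, d, e}  OUT={a, b, c, d, e, f}
  B6:  IN={b, d, f}  OUT={b, d}
  B7:  IN={b, d}  OUT={}

Merge at B4: OUT[B4] = IN[B5] = {a, b, c, d, e}
Applying B4's transfer function to that OUT value gives IN[B4] (row B4 above).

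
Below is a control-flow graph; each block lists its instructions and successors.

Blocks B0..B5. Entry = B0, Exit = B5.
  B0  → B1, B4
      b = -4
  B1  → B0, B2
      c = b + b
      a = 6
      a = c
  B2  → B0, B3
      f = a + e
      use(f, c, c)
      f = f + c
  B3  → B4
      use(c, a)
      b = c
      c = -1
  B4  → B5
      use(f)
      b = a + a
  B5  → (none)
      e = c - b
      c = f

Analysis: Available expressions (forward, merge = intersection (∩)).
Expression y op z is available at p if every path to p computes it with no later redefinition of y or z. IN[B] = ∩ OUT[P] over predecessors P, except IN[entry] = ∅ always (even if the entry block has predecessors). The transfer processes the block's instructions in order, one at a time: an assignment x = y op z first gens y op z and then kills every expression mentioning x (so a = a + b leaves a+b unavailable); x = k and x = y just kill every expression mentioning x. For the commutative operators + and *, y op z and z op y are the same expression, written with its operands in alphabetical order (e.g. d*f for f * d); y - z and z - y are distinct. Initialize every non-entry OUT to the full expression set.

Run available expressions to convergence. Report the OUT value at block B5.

Per-block solution:
  B0:  IN={}  OUT={}
  B1:  IN={}  OUT={b+b}
  B2:  IN={b+b}  OUT={a+e, b+b}
  B3:  IN={a+e, b+b}  OUT={a+e}
  B4:  IN={}  OUT={a+a}
  B5:  IN={a+a}  OUT={a+a}

Merge at B5: IN[B5] = OUT[B4] = {a+a}
Applying B5's transfer function to that IN value gives OUT[B5] (row B5 above).

Answer: {a+a}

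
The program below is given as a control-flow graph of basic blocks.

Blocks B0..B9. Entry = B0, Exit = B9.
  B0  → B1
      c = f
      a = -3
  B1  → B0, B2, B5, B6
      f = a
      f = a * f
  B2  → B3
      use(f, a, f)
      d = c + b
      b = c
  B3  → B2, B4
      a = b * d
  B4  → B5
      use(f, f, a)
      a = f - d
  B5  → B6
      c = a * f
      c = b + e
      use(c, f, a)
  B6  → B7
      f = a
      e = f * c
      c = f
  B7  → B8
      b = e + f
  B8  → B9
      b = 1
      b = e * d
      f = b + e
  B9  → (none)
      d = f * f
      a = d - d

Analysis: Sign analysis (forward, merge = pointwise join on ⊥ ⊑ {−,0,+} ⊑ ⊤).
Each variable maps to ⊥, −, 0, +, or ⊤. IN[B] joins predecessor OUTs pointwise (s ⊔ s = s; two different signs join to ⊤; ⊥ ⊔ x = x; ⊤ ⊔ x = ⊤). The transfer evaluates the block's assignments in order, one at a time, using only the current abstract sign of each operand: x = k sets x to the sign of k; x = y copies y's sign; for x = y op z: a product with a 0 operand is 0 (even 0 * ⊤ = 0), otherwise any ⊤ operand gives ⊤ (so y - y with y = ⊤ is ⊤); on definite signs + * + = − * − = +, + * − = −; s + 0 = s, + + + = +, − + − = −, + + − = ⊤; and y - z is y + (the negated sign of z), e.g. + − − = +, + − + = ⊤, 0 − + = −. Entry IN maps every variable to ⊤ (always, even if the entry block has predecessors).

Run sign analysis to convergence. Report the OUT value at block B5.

Answer: {a: ⊤, b: ⊤, c: ⊤, d: ⊤, e: ⊤, f: +}

Derivation:
Per-block solution:
  B0:   IN=(all ⊤)   OUT={a:-; rest ⊤}
  B1:   IN={a:-; rest ⊤}   OUT={a:-, f:+; rest ⊤}
  B2:   IN={f:+; rest ⊤}   OUT={f:+; rest ⊤}
  B3:   IN={f:+; rest ⊤}   OUT={f:+; rest ⊤}
  B4:   IN={f:+; rest ⊤}   OUT={f:+; rest ⊤}
  B5:   IN={f:+; rest ⊤}   OUT={f:+; rest ⊤}
  B6:   IN={f:+; rest ⊤}   OUT=(all ⊤)
  B7:   IN=(all ⊤)   OUT=(all ⊤)
  B8:   IN=(all ⊤)   OUT=(all ⊤)
  B9:   IN=(all ⊤)   OUT=(all ⊤)

Merge at B5: IN[B5] = OUT[B1] ⊔ OUT[B4] = {a: ⊤, b: ⊤, c: ⊤, d: ⊤, e: ⊤, f: +}
Applying B5's transfer function to that IN value gives OUT[B5] (row B5 above).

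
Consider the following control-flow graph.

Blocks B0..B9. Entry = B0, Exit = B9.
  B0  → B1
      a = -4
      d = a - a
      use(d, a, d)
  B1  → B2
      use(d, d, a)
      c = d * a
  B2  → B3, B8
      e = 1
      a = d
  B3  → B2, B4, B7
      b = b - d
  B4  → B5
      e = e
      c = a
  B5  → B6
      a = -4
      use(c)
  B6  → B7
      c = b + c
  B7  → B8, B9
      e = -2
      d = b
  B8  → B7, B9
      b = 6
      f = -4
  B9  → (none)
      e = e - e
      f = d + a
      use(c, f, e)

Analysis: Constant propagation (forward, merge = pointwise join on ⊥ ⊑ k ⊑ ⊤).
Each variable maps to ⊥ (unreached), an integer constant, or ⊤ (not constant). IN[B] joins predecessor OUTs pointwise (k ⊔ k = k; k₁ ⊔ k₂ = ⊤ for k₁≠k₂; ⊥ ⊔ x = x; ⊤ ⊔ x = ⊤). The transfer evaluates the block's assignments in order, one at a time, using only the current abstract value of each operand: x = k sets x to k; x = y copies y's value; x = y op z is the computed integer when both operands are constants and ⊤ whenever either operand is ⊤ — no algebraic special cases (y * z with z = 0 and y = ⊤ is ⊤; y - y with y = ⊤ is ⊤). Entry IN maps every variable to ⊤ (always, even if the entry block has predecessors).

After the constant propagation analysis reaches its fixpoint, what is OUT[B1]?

Fixpoint table:
  B0:   IN=(all ⊤)   OUT={a:-4, d:0; rest ⊤}
  B1:   IN={a:-4, d:0; rest ⊤}   OUT={a:-4, c:0, d:0; rest ⊤}
  B2:   IN={c:0, d:0; rest ⊤}   OUT={a:0, c:0, d:0, e:1; rest ⊤}
  B3:   IN={a:0, c:0, d:0, e:1; rest ⊤}   OUT={a:0, c:0, d:0, e:1; rest ⊤}
  B4:   IN={a:0, c:0, d:0, e:1; rest ⊤}   OUT={a:0, c:0, d:0, e:1; rest ⊤}
  B5:   IN={a:0, c:0, d:0, e:1; rest ⊤}   OUT={a:-4, c:0, d:0, e:1; rest ⊤}
  B6:   IN={a:-4, c:0, d:0, e:1; rest ⊤}   OUT={a:-4, d:0, e:1; rest ⊤}
  B7:   IN=(all ⊤)   OUT={e:-2; rest ⊤}
  B8:   IN=(all ⊤)   OUT={b:6, f:-4; rest ⊤}
  B9:   IN=(all ⊤)   OUT=(all ⊤)

Merge at B1: IN[B1] = OUT[B0] = {a: -4, b: ⊤, c: ⊤, d: 0, e: ⊤, f: ⊤}
Applying B1's transfer function to that IN value gives OUT[B1] (row B1 above).

Answer: {a: -4, b: ⊤, c: 0, d: 0, e: ⊤, f: ⊤}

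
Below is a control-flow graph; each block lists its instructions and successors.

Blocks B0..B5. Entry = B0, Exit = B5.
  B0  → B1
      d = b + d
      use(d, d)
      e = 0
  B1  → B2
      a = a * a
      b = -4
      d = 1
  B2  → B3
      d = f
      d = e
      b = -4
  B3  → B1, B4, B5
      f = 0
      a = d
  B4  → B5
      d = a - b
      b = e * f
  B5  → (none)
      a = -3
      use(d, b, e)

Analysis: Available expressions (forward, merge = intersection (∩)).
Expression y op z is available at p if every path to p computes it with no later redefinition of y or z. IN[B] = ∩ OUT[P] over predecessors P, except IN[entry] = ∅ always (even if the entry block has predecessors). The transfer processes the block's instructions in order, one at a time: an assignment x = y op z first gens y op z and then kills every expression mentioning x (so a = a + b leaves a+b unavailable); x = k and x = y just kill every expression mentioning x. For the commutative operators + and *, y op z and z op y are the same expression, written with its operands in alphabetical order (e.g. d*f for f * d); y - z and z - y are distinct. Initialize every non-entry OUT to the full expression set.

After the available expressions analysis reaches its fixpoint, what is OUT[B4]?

Answer: {e*f}

Trace:
Converged values:
  B0:  IN={}  OUT={}
  B1:  IN={}  OUT={}
  B2:  IN={}  OUT={}
  B3:  IN={}  OUT={}
  B4:  IN={}  OUT={e*f}
  B5:  IN={}  OUT={}

Merge at B4: IN[B4] = OUT[B3] = {}
Applying B4's transfer function to that IN value gives OUT[B4] (row B4 above).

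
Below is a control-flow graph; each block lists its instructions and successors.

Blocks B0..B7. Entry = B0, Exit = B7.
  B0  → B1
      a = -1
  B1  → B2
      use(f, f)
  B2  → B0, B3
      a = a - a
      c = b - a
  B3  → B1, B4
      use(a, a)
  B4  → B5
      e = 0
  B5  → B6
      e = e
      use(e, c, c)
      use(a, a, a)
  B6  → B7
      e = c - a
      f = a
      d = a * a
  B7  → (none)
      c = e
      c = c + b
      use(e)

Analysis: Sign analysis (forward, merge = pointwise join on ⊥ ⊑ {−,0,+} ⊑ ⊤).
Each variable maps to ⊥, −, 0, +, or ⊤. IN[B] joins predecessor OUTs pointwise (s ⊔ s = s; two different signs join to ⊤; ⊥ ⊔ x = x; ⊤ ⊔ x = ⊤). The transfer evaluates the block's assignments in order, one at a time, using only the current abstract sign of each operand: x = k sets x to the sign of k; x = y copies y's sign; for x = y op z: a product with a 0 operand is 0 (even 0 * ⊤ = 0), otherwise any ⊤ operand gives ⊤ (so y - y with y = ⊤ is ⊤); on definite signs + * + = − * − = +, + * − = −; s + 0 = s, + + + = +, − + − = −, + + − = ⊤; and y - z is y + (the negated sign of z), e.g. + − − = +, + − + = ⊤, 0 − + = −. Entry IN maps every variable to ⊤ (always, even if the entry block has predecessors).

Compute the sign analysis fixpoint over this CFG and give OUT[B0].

Converged values:
  B0: | IN=(all ⊤) | OUT={a:-; rest ⊤}
  B1: | IN=(all ⊤) | OUT=(all ⊤)
  B2: | IN=(all ⊤) | OUT=(all ⊤)
  B3: | IN=(all ⊤) | OUT=(all ⊤)
  B4: | IN=(all ⊤) | OUT={e:0; rest ⊤}
  B5: | IN={e:0; rest ⊤} | OUT={e:0; rest ⊤}
  B6: | IN={e:0; rest ⊤} | OUT=(all ⊤)
  B7: | IN=(all ⊤) | OUT=(all ⊤)

Merge at B0 (entry node, so the boundary value (all ⊤) is joined with the incoming edge(s)): IN[B0] = (all ⊤) ⊔ OUT[B2] = {a: ⊤, b: ⊤, c: ⊤, d: ⊤, e: ⊤, f: ⊤}
Applying B0's transfer function to that IN value gives OUT[B0] (row B0 above).

Answer: {a: -, b: ⊤, c: ⊤, d: ⊤, e: ⊤, f: ⊤}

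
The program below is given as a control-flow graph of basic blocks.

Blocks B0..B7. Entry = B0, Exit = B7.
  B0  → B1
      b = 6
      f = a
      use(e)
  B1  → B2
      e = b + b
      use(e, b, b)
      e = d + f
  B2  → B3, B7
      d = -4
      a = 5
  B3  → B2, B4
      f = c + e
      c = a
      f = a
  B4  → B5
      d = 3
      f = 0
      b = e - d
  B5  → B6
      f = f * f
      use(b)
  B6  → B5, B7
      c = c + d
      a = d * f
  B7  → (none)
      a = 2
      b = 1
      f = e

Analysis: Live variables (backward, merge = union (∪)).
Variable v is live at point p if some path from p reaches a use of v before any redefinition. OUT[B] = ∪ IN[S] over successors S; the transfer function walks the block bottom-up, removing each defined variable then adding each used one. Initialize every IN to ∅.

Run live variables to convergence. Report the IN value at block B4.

Answer: {c, e}

Derivation:
Fixpoint table:
  B0:  IN={a, c, d, e}  OUT={b, c, d, f}
  B1:  IN={b, c, d, f}  OUT={c, e}
  B2:  IN={c, e}  OUT={a, c, e}
  B3:  IN={a, c, e}  OUT={c, e}
  B4:  IN={c, e}  OUT={b, c, d, e, f}
  B5:  IN={b, c, d, e, f}  OUT={b, c, d, e, f}
  B6:  IN={b, c, d, e, f}  OUT={b, c, d, e, f}
  B7:  IN={e}  OUT={}

Merge at B4: OUT[B4] = IN[B5] = {b, c, d, e, f}
Applying B4's transfer function to that OUT value gives IN[B4] (row B4 above).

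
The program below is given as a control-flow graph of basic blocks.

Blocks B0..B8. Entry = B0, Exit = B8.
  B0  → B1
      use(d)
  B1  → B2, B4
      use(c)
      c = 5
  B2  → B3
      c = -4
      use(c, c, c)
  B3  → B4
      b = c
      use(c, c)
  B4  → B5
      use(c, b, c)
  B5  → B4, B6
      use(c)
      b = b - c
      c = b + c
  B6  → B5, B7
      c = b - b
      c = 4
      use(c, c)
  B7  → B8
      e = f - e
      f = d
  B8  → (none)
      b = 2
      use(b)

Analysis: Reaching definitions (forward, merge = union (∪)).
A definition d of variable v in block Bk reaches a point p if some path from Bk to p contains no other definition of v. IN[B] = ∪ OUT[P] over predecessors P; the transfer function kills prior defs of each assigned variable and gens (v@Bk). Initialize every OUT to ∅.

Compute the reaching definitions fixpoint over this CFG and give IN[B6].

Answer: {b@B5, c@B5}

Derivation:
Converged values:
  B0: | IN={} | OUT={}
  B1: | IN={} | OUT={c@B1}
  B2: | IN={c@B1} | OUT={c@B2}
  B3: | IN={c@B2} | OUT={b@B3, c@B2}
  B4: | IN={b@B3, b@B5, c@B1, c@B2, c@B5} | OUT={b@B3, b@B5, c@B1, c@B2, c@B5}
  B5: | IN={b@B3, b@B5, c@B1, c@B2, c@B5, c@B6} | OUT={b@B5, c@B5}
  B6: | IN={b@B5, c@B5} | OUT={b@B5, c@B6}
  B7: | IN={b@B5, c@B6} | OUT={b@B5, c@B6, e@B7, f@B7}
  B8: | IN={b@B5, c@B6, e@B7, f@B7} | OUT={b@B8, c@B6, e@B7, f@B7}

Merge at B6: IN[B6] = OUT[B5] = {b@B5, c@B5}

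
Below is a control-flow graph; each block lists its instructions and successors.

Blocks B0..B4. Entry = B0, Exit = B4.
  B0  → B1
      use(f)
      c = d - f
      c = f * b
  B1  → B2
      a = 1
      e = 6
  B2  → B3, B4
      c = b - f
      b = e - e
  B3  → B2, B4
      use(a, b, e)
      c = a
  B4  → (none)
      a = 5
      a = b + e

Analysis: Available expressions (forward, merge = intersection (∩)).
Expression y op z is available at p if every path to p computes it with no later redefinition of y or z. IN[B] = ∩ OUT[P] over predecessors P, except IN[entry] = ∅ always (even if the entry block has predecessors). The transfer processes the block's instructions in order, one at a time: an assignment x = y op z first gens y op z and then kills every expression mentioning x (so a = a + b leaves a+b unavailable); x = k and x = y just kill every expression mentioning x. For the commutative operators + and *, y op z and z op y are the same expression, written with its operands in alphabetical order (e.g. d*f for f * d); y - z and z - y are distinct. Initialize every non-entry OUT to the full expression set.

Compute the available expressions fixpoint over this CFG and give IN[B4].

Answer: {d-f, e-e}

Derivation:
Per-block solution:
  B0:   IN={}   OUT={b*f, d-f}
  B1:   IN={b*f, d-f}   OUT={b*f, d-f}
  B2:   IN={d-f}   OUT={d-f, e-e}
  B3:   IN={d-f, e-e}   OUT={d-f, e-e}
  B4:   IN={d-f, e-e}   OUT={b+e, d-f, e-e}

Merge at B4: IN[B4] = OUT[B2] ∩ OUT[B3] = {d-f, e-e}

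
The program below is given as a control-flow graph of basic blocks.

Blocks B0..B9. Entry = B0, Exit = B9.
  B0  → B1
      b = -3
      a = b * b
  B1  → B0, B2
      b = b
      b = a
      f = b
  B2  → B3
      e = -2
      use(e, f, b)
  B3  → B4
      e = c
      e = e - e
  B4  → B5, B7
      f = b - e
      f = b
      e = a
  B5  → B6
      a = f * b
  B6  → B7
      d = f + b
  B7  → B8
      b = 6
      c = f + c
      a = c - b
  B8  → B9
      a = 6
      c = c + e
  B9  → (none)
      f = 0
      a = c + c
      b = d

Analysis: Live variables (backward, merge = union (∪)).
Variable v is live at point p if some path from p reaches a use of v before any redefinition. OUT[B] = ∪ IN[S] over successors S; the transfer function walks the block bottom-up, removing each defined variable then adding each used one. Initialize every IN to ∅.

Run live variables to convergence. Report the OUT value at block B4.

Converged values:
  B0:   IN={c, d}   OUT={a, b, c, d}
  B1:   IN={a, b, c, d}   OUT={a, b, c, d, f}
  B2:   IN={a, b, c, d, f}   OUT={a, b, c, d}
  B3:   IN={a, b, c, d}   OUT={a, b, c, d, e}
  B4:   IN={a, b, c, d, e}   OUT={b, c, d, e, f}
  B5:   IN={b, c, e, f}   OUT={b, c, e, f}
  B6:   IN={b, c, e, f}   OUT={c, d, e, f}
  B7:   IN={c, d, e, f}   OUT={c, d, e}
  B8:   IN={c, d, e}   OUT={c, d}
  B9:   IN={c, d}   OUT={}

Merge at B4: OUT[B4] = IN[B5] ⊔ IN[B7] = {b, c, d, e, f}

Answer: {b, c, d, e, f}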